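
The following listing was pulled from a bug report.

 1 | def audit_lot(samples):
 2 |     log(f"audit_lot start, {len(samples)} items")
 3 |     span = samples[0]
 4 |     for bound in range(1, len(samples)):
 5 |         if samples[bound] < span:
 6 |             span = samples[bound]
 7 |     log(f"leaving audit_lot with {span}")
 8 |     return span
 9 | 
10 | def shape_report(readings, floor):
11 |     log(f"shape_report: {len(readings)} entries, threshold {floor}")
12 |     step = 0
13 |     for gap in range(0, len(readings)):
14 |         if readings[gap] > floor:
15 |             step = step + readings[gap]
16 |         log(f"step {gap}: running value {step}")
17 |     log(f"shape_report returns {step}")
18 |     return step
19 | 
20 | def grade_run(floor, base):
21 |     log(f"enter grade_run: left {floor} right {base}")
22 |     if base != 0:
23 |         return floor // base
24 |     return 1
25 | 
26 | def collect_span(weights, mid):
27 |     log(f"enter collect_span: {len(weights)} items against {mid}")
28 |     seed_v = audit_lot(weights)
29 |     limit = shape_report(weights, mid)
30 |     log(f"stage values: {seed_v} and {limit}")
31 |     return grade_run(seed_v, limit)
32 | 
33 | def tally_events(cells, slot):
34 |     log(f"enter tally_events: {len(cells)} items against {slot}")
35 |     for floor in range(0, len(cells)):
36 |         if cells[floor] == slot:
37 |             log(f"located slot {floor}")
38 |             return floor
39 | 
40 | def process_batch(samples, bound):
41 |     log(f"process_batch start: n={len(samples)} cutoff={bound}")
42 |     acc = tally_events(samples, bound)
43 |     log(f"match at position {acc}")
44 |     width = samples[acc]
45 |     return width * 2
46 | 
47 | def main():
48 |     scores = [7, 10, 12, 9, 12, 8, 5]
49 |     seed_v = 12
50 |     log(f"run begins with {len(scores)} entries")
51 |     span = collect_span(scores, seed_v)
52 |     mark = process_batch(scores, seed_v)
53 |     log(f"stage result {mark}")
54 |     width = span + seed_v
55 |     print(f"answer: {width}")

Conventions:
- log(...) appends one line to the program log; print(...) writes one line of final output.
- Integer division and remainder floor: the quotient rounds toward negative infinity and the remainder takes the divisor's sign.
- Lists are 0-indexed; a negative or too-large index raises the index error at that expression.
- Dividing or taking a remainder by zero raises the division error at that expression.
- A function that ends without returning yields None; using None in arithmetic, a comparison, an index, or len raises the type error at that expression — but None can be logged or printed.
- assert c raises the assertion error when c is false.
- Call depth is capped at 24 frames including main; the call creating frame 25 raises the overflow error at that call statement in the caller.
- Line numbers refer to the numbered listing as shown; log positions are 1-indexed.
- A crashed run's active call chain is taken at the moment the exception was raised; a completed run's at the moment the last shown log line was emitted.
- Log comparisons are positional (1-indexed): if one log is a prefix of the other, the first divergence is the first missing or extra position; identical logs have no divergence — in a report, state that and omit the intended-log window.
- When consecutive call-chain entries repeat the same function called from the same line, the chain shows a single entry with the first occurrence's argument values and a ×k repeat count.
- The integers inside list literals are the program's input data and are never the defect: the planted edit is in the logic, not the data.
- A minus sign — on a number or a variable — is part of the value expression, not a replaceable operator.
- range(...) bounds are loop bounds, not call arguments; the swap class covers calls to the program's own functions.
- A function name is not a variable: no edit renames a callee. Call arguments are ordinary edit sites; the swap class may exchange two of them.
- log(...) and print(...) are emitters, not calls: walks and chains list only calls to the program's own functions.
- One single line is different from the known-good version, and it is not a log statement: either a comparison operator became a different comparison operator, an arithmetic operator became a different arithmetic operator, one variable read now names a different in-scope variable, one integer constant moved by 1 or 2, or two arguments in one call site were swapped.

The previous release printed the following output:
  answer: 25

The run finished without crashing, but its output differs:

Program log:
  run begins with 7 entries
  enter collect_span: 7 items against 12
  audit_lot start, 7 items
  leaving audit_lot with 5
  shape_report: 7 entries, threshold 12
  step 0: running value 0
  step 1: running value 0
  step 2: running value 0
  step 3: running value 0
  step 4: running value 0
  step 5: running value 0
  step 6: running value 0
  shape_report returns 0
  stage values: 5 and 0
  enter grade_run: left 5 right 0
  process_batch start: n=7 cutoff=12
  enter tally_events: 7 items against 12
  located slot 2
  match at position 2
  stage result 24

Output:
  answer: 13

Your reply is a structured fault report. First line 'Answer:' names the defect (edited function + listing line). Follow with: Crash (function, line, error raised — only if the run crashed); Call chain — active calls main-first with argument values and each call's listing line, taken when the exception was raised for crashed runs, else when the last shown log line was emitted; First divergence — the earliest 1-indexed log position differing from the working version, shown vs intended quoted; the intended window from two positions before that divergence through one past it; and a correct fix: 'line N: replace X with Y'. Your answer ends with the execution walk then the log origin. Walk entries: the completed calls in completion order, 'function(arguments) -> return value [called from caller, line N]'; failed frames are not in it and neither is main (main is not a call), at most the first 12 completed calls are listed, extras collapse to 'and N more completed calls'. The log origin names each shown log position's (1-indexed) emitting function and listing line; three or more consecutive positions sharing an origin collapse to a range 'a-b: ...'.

Answer: the defect is in main at line 54.
Key fact: No log line changed; the fault shows up purely in the output.
Call chain: main.
First divergence: there is none — every log position agrees.
Execution walk:
  audit_lot([7, 10, 12, 9, 12, 8, 5]) -> 5  [called from collect_span, line 28]
  shape_report([7, 10, 12, 9, 12, 8, 5], 12) -> 0  [called from collect_span, line 29]
  grade_run(5, 0) -> 1  [called from collect_span, line 31]
  collect_span([7, 10, 12, 9, 12, 8, 5], 12) -> 1  [called from main, line 51]
  tally_events([7, 10, 12, 9, 12, 8, 5], 12) -> 2  [called from process_batch, line 42]
  process_batch([7, 10, 12, 9, 12, 8, 5], 12) -> 24  [called from main, line 52]
Log origins:
  1: emitted by main (line 50)
  2: emitted by collect_span (line 27)
  3: emitted by audit_lot (line 2)
  4: emitted by audit_lot (line 7)
  5: emitted by shape_report (line 11)
  6-12: emitted by shape_report (line 16)
  13: emitted by shape_report (line 17)
  14: emitted by collect_span (line 30)
  15: emitted by grade_run (line 21)
  16: emitted by process_batch (line 41)
  17: emitted by tally_events (line 34)
  18: emitted by tally_events (line 37)
  19: emitted by process_batch (line 43)
  20: emitted by main (line 53)
A correct fix: line 54: replace `seed_v` with `mark`.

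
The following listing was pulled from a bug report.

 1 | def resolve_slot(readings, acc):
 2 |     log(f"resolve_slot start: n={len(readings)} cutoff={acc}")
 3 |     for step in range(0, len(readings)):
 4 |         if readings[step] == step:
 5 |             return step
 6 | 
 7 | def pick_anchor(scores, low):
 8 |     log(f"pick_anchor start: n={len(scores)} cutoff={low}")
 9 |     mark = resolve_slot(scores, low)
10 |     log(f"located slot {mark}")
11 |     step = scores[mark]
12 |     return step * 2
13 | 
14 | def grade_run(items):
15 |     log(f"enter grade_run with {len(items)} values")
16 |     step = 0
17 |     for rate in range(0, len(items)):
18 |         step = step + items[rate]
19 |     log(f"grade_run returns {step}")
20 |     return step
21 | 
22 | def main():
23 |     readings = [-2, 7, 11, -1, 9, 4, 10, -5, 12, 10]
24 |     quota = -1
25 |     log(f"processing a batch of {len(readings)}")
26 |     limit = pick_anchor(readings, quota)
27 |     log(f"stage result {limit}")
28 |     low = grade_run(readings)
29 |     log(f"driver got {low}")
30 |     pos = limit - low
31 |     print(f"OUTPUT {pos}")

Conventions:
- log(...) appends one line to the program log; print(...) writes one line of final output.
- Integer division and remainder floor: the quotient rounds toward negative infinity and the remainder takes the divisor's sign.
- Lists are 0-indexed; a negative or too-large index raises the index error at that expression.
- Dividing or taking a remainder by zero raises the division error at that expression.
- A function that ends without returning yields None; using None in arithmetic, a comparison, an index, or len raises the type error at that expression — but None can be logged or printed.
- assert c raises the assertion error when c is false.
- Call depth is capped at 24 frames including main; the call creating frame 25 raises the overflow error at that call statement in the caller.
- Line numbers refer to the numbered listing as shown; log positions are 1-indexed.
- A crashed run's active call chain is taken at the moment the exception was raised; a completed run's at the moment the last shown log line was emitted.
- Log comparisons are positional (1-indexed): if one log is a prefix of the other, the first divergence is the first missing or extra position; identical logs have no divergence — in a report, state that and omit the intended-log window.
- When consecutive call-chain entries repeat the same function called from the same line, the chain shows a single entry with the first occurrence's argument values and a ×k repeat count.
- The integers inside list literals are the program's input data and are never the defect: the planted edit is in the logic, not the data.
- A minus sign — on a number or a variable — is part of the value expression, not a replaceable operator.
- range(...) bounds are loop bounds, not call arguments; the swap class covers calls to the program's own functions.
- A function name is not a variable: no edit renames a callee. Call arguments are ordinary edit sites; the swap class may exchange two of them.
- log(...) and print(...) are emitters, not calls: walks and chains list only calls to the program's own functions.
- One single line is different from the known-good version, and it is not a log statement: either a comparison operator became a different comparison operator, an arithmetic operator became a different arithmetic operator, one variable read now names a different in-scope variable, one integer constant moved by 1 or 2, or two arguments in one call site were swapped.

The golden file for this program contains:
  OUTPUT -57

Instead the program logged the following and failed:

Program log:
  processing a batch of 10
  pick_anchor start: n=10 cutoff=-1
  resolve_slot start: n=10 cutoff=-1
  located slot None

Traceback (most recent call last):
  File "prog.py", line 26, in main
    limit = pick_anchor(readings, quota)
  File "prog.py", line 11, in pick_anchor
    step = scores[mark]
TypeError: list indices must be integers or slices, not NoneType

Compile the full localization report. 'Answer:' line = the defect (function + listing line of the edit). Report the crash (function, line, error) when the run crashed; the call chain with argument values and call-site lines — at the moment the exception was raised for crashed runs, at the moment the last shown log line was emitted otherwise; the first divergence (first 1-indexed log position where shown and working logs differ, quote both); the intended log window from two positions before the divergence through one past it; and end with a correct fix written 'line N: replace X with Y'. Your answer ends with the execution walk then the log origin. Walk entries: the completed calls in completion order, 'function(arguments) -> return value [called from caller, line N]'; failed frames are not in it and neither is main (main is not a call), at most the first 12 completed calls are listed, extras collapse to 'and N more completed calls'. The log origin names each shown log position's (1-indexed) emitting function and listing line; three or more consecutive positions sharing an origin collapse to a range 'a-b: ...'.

Answer: the defect is in resolve_slot at line 4.
Core observation: Everything matches until log position 4, which reads 'located slot None' in place of 'located slot 3'.
Crash: pick_anchor, line 11, TypeError.
Call chain: main -> pick_anchor([-2, 7, 11, -1, 9, 4, 10, -5, 12, 10], -1) (called at line 26).
First divergence: position 4 — the shown line 'located slot None' should read 'located slot 3'.
Intended log window:
  2: pick_anchor start: n=10 cutoff=-1
  3: resolve_slot start: n=10 cutoff=-1
  4: located slot 3
  5: stage result -2
Execution walk:
  resolve_slot([-2, 7, 11, -1, 9, 4, 10, -5, 12, 10], -1) -> None  [called from pick_anchor, line 9]
Log origins:
  1 — main, line 25
  2 — pick_anchor, line 8
  3 — resolve_slot, line 2
  4 — pick_anchor, line 10
A correct fix: line 4: replace `readings[step] == step` with `readings[step] == acc`.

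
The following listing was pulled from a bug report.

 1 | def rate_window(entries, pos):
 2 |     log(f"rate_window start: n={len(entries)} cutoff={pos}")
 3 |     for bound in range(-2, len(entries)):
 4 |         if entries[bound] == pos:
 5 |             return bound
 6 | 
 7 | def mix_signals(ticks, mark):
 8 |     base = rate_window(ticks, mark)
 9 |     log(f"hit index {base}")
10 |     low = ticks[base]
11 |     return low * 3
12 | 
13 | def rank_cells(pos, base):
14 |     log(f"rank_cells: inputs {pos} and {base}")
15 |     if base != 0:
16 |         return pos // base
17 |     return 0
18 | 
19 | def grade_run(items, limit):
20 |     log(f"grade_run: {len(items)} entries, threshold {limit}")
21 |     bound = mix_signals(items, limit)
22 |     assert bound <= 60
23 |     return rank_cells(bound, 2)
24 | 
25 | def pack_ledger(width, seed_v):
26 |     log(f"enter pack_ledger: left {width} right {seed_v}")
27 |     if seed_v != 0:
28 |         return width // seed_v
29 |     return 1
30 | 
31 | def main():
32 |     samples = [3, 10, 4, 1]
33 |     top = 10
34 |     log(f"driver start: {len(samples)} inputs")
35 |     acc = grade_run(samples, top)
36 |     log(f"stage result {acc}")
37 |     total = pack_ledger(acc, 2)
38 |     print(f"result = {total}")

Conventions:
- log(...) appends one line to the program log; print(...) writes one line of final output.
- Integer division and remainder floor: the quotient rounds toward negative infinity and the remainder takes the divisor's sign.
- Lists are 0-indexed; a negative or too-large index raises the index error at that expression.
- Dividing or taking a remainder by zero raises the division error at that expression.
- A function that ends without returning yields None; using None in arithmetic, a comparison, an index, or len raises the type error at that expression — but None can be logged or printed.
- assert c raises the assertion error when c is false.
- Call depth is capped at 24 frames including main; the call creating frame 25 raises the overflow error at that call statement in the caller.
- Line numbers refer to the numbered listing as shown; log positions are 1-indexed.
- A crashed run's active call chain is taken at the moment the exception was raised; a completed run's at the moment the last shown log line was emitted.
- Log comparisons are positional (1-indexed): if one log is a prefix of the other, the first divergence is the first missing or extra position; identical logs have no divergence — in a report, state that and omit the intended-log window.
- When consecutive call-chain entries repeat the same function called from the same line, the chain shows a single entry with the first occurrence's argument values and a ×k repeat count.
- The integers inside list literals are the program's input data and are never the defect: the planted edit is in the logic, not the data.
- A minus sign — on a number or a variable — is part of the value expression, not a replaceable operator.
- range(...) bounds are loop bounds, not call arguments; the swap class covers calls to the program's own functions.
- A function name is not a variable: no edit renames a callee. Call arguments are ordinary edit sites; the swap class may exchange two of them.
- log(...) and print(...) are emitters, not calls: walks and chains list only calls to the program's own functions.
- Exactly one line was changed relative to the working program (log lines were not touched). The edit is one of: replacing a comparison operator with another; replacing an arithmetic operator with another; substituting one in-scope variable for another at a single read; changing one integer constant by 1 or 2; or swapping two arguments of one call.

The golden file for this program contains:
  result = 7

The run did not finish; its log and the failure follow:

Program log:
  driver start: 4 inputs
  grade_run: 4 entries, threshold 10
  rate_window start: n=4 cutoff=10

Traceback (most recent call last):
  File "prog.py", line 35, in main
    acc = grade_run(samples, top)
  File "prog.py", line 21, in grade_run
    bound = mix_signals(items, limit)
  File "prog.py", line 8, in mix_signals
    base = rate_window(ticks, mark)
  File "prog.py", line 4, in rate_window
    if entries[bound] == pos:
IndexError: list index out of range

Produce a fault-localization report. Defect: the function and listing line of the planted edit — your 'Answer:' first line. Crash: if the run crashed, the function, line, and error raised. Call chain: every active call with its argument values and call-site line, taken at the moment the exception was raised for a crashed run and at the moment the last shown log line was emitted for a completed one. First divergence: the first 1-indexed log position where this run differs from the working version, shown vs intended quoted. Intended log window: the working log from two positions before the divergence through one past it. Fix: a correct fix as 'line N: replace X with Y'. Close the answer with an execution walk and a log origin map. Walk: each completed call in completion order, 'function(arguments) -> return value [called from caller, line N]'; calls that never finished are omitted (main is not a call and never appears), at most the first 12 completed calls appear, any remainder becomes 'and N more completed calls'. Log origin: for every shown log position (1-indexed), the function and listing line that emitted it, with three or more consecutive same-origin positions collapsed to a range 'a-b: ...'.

Answer: the defect is in rate_window at line 3.
The tell: Only 3 log lines were emitted before the run died; the intended continuation was 'hit index 1'.
Crash: rate_window, line 4, IndexError.
Call chain: main -> grade_run([3, 10, 4, 1], 10) (called at line 35) -> mix_signals([3, 10, 4, 1], 10) (called at line 21) -> rate_window([3, 10, 4, 1], 10) (called at line 8).
First divergence: position 4 — the faulty run's log ends after 3 lines; the working version continues with 'hit index 1'.
Intended log window:
  2: grade_run: 4 entries, threshold 10
  3: rate_window start: n=4 cutoff=10
  4: hit index 1
  5: rank_cells: inputs 30 and 2
Execution walk:
  (no call completed)
Log origin:
  1: logged in main at line 34
  2: logged in grade_run at line 20
  3: logged in rate_window at line 2
A correct fix: line 3: replace `-2` with `0`.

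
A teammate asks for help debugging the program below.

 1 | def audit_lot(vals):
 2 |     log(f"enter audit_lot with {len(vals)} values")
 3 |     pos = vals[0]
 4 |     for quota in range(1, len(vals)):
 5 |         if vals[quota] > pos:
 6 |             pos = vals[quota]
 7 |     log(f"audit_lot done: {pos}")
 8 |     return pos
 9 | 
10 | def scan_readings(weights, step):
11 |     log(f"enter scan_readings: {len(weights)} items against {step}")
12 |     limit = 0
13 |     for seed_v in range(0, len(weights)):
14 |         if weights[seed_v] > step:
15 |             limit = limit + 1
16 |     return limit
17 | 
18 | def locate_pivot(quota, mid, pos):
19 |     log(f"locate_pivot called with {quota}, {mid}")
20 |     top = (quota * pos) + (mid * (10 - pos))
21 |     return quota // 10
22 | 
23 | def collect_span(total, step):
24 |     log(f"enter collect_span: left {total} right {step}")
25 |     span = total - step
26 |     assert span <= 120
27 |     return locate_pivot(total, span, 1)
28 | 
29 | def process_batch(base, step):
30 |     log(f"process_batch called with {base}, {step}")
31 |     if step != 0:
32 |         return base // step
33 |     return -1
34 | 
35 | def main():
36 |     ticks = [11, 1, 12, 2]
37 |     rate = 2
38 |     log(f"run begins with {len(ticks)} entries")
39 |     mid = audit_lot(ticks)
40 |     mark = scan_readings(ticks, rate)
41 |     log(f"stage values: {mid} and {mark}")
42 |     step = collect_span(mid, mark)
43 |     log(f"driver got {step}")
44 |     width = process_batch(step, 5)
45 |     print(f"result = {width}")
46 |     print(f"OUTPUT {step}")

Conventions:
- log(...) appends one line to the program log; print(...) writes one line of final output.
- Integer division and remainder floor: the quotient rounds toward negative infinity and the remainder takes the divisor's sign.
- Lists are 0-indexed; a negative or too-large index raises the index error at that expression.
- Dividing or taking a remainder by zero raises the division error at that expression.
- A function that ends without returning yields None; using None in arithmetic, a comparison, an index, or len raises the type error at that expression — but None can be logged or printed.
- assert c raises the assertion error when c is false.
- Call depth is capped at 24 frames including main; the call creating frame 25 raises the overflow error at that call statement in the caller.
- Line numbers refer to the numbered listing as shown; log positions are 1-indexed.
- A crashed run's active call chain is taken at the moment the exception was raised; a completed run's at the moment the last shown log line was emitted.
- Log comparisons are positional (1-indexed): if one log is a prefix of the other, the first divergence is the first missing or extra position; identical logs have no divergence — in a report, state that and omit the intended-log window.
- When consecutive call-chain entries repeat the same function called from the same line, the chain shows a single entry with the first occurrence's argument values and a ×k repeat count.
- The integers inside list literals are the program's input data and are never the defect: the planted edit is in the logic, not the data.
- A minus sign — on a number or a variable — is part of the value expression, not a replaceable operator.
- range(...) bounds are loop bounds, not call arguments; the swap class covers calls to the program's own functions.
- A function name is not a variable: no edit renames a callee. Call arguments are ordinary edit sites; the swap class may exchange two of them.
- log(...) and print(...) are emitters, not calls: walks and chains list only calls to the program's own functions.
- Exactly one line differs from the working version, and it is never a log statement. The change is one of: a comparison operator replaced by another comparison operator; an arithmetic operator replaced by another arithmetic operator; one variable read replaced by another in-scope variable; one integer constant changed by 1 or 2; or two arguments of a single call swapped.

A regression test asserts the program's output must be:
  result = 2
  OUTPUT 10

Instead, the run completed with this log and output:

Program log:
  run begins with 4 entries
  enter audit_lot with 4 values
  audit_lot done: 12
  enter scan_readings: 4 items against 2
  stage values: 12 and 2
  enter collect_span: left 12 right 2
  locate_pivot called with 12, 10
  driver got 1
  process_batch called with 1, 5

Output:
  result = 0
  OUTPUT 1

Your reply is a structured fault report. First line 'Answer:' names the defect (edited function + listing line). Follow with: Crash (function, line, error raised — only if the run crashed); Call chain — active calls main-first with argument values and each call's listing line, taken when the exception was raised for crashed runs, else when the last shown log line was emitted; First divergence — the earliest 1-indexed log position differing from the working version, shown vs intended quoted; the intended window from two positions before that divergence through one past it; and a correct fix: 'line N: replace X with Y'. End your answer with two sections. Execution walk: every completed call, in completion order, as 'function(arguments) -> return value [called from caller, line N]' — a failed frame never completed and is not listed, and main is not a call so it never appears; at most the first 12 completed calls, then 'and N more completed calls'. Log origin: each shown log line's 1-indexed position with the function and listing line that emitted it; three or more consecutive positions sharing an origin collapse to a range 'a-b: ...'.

Answer: the defect is in locate_pivot at line 21.
Key observation: Position 8 is the first bad log line: 'driver got 1' should read 'driver got 10'.
Call chain: main -> process_batch(1, 5) (called at line 44).
First divergence: position 8; shown 'driver got 1' vs intended 'driver got 10'.
Intended log window:
  6: enter collect_span: left 12 right 2
  7: locate_pivot called with 12, 10
  8: driver got 10
  9: process_batch called with 10, 5
Execution walk:
  audit_lot([11, 1, 12, 2]) -> 12  [called from main, line 39]
  scan_readings([11, 1, 12, 2], 2) -> 2  [called from main, line 40]
  locate_pivot(12, 10, 1) -> 1  [called from collect_span, line 27]
  collect_span(12, 2) -> 1  [called from main, line 42]
  process_batch(1, 5) -> 0  [called from main, line 44]
Log origin:
  1: emitted by main (line 38)
  2: emitted by audit_lot (line 2)
  3: emitted by audit_lot (line 7)
  4: emitted by scan_readings (line 11)
  5: emitted by main (line 41)
  6: emitted by collect_span (line 24)
  7: emitted by locate_pivot (line 19)
  8: emitted by main (line 43)
  9: emitted by process_batch (line 30)
A correct fix: line 21: replace `quota` with `top`.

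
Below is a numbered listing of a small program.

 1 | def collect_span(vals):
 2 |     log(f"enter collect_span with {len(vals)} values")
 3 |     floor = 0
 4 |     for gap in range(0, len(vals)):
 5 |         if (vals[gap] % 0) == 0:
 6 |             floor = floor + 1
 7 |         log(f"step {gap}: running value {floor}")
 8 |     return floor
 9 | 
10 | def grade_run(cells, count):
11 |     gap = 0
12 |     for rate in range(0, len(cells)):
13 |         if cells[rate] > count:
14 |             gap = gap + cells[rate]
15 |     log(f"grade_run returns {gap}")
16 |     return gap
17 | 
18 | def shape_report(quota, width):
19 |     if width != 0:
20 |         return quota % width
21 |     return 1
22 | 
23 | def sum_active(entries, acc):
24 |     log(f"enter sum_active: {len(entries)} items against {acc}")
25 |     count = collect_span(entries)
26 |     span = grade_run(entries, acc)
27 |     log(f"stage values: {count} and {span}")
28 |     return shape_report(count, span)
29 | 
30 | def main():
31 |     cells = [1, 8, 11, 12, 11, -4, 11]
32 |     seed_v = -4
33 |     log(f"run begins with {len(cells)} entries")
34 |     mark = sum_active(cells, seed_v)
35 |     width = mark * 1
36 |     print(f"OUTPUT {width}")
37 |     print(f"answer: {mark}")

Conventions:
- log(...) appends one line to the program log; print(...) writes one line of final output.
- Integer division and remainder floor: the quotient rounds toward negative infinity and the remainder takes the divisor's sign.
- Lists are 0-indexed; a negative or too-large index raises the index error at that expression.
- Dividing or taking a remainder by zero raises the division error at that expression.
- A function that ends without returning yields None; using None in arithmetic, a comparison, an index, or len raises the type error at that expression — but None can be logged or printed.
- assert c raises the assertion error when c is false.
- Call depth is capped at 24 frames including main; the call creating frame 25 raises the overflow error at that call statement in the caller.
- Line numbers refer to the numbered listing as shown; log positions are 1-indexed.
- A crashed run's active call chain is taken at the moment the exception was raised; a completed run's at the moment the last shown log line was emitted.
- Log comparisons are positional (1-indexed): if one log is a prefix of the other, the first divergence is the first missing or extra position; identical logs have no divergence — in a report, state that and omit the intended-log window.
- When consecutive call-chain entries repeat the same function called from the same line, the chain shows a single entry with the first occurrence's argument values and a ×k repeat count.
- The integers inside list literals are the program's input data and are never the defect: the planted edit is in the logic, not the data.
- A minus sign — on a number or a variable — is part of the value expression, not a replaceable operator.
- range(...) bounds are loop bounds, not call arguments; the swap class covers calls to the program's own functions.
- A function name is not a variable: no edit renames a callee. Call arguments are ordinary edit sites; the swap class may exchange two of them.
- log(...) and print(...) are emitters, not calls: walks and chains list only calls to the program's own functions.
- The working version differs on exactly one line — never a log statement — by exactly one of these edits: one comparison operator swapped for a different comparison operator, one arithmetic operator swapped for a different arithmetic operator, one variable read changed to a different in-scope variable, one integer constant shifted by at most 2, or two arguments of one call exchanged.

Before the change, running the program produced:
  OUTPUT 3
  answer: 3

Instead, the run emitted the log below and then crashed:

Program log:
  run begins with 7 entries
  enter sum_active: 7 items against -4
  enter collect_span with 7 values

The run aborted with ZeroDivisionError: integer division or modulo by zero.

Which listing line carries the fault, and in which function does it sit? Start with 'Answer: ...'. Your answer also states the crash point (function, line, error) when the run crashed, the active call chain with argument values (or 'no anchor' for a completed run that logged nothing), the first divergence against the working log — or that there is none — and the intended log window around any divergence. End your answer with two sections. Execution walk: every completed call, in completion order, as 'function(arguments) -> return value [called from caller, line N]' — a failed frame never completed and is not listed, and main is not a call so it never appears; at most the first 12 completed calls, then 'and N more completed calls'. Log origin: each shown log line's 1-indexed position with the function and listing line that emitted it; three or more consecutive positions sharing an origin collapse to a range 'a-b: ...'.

Answer: the defect is in collect_span at line 5.
Key observation: After 3 matching log lines the faulty run goes silent, while the working version continues with 'step 0: running value 0'.
Crash: collect_span, line 5, ZeroDivisionError.
Call chain: main -> sum_active([1, 8, 11, 12, 11, -4, 11], -4) (called at line 34) -> collect_span([1, 8, 11, 12, 11, -4, 11]) (called at line 25).
First divergence: position 4 (shown log ended at 3 lines; the working version continues: 'step 0: running value 0').
Intended log window:
  2: enter sum_active: 7 items against -4
  3: enter collect_span with 7 values
  4: step 0: running value 0
  5: step 1: running value 1
Execution walk:
  (no call completed)
Origin of each log line:
  1: from main, line 33
  2: from sum_active, line 24
  3: from collect_span, line 2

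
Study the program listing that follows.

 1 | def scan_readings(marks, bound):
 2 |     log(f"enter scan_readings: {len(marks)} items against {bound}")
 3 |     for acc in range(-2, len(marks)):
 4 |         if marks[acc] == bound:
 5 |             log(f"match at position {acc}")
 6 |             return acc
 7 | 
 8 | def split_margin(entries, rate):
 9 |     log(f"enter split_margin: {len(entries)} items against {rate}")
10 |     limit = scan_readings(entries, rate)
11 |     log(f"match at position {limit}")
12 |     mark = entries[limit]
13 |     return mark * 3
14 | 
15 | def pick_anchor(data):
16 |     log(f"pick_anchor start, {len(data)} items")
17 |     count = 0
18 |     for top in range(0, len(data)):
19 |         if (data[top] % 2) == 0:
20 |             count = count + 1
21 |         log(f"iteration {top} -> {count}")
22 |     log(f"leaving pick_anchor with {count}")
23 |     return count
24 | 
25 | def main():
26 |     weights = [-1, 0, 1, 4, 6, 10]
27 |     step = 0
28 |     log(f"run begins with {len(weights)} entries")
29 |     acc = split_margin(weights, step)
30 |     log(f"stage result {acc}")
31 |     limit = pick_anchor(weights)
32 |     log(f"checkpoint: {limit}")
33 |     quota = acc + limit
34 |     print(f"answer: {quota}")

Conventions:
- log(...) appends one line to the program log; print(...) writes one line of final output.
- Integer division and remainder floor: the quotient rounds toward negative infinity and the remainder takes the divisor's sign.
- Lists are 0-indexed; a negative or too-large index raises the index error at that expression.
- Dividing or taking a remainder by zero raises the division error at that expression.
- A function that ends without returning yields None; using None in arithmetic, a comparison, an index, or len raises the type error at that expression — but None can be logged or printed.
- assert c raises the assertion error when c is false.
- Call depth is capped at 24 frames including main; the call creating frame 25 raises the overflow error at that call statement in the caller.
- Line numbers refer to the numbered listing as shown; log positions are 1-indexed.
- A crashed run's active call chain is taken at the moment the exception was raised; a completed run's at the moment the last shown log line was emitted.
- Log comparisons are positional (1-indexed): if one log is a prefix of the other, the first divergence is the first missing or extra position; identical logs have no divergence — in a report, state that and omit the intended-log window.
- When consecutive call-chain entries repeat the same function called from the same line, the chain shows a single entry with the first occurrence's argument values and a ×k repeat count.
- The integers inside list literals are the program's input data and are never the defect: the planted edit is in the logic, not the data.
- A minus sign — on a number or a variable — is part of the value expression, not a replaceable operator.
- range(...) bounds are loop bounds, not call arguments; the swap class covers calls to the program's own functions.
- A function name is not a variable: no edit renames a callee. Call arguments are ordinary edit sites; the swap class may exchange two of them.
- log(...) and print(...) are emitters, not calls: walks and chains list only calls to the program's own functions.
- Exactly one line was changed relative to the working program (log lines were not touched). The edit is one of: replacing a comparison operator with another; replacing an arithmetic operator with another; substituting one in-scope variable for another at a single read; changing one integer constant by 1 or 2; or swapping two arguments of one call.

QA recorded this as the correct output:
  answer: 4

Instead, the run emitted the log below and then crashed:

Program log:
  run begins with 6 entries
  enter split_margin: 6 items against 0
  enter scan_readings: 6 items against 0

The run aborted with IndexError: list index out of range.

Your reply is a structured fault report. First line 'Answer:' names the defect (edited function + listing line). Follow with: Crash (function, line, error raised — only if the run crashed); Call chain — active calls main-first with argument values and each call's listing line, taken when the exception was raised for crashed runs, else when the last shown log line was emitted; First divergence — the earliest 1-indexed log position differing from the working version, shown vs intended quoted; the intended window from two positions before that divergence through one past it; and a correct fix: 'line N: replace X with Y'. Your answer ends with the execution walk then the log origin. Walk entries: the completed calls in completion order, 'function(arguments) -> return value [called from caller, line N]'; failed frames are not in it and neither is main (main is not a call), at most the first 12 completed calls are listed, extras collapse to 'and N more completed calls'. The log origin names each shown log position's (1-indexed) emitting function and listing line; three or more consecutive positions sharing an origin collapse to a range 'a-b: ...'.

Answer: the defect is in scan_readings at line 3.
Key observation: After 3 matching log lines the faulty run goes silent, while the working version continues with 'match at position 1'.
Crash: scan_readings, line 4, IndexError.
Call chain: main -> split_margin([-1, 0, 1, 4, 6, 10], 0) (called at line 29) -> scan_readings([-1, 0, 1, 4, 6, 10], 0) (called at line 10).
First divergence: position 4 (shown log ended at 3 lines; the working version continues: 'match at position 1').
Intended log window:
  2: enter split_margin: 6 items against 0
  3: enter scan_readings: 6 items against 0
  4: match at position 1
  5: match at position 1
Execution walk:
  (no call completed)
Log origin:
  1: emitted by main (line 28)
  2: emitted by split_margin (line 9)
  3: emitted by scan_readings (line 2)
A correct fix: line 3: replace `-2` with `0`.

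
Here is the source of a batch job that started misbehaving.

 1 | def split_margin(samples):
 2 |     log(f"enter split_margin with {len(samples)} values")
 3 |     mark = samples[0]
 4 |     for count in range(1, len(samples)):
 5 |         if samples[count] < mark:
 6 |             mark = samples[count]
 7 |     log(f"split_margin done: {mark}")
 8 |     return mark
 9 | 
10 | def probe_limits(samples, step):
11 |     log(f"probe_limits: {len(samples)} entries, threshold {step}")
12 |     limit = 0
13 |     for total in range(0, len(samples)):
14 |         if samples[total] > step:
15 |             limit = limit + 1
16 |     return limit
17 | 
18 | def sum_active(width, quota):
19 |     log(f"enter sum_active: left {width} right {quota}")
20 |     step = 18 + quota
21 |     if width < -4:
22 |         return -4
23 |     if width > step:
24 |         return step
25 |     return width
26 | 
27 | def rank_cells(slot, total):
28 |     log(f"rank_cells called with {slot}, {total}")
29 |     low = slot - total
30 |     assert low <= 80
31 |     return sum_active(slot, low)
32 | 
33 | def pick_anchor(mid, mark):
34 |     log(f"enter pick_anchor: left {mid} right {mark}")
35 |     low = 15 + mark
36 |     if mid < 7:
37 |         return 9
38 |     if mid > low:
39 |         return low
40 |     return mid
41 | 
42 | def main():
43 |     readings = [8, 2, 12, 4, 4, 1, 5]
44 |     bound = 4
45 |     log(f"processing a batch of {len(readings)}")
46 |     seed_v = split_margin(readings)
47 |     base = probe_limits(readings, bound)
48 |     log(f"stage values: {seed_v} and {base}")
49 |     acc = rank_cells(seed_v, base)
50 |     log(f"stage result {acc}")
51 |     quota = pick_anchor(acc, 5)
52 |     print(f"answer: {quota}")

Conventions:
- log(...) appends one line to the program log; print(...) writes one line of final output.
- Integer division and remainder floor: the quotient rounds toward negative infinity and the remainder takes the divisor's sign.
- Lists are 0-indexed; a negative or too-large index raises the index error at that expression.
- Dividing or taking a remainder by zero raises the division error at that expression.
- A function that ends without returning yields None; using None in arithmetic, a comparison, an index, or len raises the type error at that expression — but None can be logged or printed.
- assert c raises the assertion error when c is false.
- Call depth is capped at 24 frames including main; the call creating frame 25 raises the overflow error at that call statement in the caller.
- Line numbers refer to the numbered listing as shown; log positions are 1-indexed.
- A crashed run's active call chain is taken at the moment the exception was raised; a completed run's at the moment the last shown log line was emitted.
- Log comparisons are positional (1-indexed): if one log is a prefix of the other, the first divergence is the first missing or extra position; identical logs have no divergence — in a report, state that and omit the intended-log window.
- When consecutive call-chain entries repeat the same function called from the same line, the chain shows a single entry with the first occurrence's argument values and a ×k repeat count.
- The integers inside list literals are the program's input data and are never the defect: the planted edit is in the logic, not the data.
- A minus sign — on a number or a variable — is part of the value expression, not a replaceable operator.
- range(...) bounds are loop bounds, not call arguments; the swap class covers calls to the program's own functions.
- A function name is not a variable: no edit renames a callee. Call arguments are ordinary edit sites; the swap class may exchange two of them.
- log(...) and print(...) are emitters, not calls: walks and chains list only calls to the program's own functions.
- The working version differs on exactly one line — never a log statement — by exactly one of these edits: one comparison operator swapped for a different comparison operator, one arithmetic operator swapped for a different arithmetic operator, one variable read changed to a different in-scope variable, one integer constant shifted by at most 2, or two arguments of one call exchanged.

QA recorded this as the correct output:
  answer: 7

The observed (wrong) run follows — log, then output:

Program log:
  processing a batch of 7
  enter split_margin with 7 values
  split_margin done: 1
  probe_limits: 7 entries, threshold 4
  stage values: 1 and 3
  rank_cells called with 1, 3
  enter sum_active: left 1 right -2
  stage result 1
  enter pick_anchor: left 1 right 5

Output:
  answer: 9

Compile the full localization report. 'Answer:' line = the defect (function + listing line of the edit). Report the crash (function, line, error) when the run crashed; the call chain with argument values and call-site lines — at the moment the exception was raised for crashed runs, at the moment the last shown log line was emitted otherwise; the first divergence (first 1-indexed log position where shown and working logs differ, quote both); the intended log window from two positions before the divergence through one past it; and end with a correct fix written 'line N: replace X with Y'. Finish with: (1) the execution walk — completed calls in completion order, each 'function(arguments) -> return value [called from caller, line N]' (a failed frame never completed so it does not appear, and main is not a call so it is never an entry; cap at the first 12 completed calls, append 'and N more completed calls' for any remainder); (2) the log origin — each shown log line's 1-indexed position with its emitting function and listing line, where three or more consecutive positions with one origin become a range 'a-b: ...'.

Answer: the defect is in pick_anchor at line 37.
Core observation: Nothing in the log betrays the bug — only the output does.
Call chain: main -> pick_anchor(1, 5) (called at line 51).
First divergence: none; the two logs match at every position.
Execution walk:
  split_margin([8, 2, 12, 4, 4, 1, 5]) -> 1  [called from main, line 46]
  probe_limits([8, 2, 12, 4, 4, 1, 5], 4) -> 3  [called from main, line 47]
  sum_active(1, -2) -> 1  [called from rank_cells, line 31]
  rank_cells(1, 3) -> 1  [called from main, line 49]
  pick_anchor(1, 5) -> 9  [called from main, line 51]
Log line origins:
  1: logged in main at line 45
  2: logged in split_margin at line 2
  3: logged in split_margin at line 7
  4: logged in probe_limits at line 11
  5: logged in main at line 48
  6: logged in rank_cells at line 28
  7: logged in sum_active at line 19
  8: logged in main at line 50
  9: logged in pick_anchor at line 34
A correct fix: line 37: replace `9` with `7`.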